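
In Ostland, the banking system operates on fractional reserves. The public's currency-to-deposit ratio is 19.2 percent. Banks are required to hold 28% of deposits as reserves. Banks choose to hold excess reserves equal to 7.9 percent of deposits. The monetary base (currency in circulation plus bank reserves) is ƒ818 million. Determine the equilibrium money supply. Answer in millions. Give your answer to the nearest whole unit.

ƒ1770 million

The money multiplier is m = (1 + c) / (rr + e + c) = (1 + 0.192) / (0.28 + 0.079 + 0.192) ≈ 2.1633.
So M = m × MB = 2.1633 × 818 = 1769.5794 million.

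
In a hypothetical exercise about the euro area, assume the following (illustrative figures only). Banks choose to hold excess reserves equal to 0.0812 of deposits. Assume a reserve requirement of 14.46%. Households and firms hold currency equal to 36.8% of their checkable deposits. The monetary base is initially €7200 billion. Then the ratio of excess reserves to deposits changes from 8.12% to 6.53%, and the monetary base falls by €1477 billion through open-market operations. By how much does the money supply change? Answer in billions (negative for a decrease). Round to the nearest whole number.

Before: m₁ = (1 + 0.368) / (0.1446 + 0.0812 + 0.368) ≈ 2.30381, MB₁ = 7200, so M₁ = 2.30381 × 7200 = 16587.432 billion.
After: m₂ = (1 + 0.368) / (0.1446 + 0.0653 + 0.368) ≈ 2.36719, MB₂ = 7200 − 1477 = 5723, so M₂ = 2.36719 × 5723 ≈ 13547.4284 billion.
ΔM = M₂ − M₁ = 13547.4284 − 16587.432 = -3040.0036 billion.

-3040 billion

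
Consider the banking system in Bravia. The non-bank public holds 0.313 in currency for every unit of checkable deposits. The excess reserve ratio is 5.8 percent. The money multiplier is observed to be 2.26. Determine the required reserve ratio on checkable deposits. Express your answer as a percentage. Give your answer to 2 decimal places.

Using m = 2.26. Since m = (1 + c)/(c + rr + e), the denominator satisfies c + rr + e = (1 + c)/m = (1 + 0.313) / 2.26 ≈ 0.580973.
With c = 0.313 and e = 0.058, the required reserve ratio on checkable deposits is 0.580973 − 0.313 − 0.058 = 0.209973.

21.00%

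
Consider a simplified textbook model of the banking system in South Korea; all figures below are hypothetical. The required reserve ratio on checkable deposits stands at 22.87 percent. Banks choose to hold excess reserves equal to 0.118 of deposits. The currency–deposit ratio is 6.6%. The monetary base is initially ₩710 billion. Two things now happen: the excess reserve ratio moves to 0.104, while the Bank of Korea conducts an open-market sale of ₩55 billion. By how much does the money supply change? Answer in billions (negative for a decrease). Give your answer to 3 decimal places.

-82.656 billion

Before: m₁ = (1 + 0.066) / (0.2287 + 0.118 + 0.066) ≈ 2.5829901, MB₁ = 710, so M₁ = 2.5829901 × 710 ≈ 1833.923 billion.
After: m₂ = (1 + 0.066) / (0.2287 + 0.104 + 0.066) ≈ 2.6736895, MB₂ = 710 − 55 = 655, so M₂ = 2.6736895 × 655 ≈ 1751.2666 billion.
ΔM = M₂ − M₁ = 1751.2666 − 1833.923 = -82.6564 billion.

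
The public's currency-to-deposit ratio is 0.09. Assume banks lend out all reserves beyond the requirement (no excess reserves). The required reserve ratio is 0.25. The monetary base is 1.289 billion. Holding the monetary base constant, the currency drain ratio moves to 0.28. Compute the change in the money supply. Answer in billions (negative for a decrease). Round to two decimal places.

Initially m₁ = (1 + 0.09) / (0.25 + 0.09) ≈ 3.2059, so M₁ = 3.2059 × 1.289 ≈ 4.1324 billion.
After the change m₂ = (1 + 0.28) / (0.25 + 0.28) ≈ 2.4151, so M₂ = 2.4151 × 1.289 ≈ 3.1131 billion.
ΔM = M₂ − M₁ = 3.1131 − 4.1324 = -1.0193 billion.

-1.02 billion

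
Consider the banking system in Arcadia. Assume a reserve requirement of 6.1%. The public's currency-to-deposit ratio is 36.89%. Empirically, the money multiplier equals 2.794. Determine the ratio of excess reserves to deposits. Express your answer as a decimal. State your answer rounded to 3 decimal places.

0.060

Using m = 2.794. Since m = (1 + c)/(c + rr + e), the denominator satisfies c + rr + e = (1 + c)/m = (1 + 0.3689) / 2.794 ≈ 0.489943.
With c = 0.3689 and rr = 0.061, the ratio of excess reserves to deposits is 0.489943 − 0.3689 − 0.061 = 0.060043.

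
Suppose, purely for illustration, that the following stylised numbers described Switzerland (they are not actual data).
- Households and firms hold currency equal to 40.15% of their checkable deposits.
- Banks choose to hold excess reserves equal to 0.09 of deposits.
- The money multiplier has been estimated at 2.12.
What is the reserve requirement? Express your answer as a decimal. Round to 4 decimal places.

Using m = 2.12. Since m = (1 + c)/(c + rr + e), the denominator satisfies c + rr + e = (1 + c)/m = (1 + 0.4015) / 2.12 ≈ 0.661085.
With c = 0.4015 and e = 0.09, the reserve requirement is 0.661085 − 0.4015 − 0.09 = 0.169585.

0.1696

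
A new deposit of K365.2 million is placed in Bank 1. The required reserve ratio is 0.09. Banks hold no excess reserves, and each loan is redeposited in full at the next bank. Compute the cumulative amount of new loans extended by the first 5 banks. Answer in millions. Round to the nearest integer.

Bank i lends (1 − rr)^i of the original deposit: Bank 1 lends 365.2·0.9100 = 332.3320, Bank 2 lends 365.2·0.9100² ≈ 302.4221, and so on.
Summing a geometric series: total = 365.2·[0.9100·(1 − 0.9100^5) / (1 − 0.9100)] ≈ 1388.2905 million.

K1388 million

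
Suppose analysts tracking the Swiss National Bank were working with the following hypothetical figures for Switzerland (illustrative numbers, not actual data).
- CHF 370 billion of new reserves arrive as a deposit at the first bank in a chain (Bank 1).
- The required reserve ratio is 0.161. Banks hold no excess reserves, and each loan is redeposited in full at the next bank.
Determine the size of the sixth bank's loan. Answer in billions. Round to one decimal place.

CHF 129.1 billion

Each bank lends a fraction (1 − rr) = 0.8390 of the deposit it receives, so Bank 6 receives 370·0.8390^5 and lends 370·0.8390^6 ≈ 129.0546 billion.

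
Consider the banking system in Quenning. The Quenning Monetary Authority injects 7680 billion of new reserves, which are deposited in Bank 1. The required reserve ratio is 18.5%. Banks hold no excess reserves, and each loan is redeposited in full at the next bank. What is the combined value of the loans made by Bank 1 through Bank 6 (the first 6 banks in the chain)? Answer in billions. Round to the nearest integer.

23919 billion

Bank i lends (1 − rr)^i of the original deposit: Bank 1 lends 7680·0.8150 = 6259.2000, Bank 2 lends 7680·0.8150² = 5101.2480, and so on.
Summing a geometric series: total = 7680·[0.8150·(1 − 0.8150^6) / (1 − 0.8150)] ≈ 23918.5127 billion.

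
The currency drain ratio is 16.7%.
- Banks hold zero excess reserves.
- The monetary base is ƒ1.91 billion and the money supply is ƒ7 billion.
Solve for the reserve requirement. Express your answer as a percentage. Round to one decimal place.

Using m = M/MB = 7/1.91 ≈ 3.664921. Since m = (1 + c)/(c + rr + e), the denominator satisfies c + rr + e = (1 + c)/m = (1 + 0.167) / 3.664921 ≈ 0.318424.
With c = 0.167 and e = 0, the reserve requirement is 0.318424 − 0.167 − 0 = 0.151424.

15.1%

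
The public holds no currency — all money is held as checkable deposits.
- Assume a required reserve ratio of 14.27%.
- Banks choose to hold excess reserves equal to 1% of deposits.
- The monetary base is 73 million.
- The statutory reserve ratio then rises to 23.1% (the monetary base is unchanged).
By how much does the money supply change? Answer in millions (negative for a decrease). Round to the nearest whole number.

Initially m₁ = 1 / (0.1427 + 0.01) ≈ 6.5488, so M₁ = 6.5488 × 73 = 478.0624 million.
After the change m₂ = 1 / (0.231 + 0.01) ≈ 4.1494, so M₂ = 4.1494 × 73 = 302.9062 million.
ΔM = M₂ − M₁ = 302.9062 − 478.0624 = -175.1562 million.

-175 million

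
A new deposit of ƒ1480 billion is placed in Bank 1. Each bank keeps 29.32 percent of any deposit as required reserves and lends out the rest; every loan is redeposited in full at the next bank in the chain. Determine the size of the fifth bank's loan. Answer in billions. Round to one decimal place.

ƒ261.1 billion

Each bank lends a fraction (1 − rr) = 0.7068 of the deposit it receives, so Bank 5 receives 1480·0.7068^4 and lends 1480·0.7068^5 ≈ 261.0625 billion.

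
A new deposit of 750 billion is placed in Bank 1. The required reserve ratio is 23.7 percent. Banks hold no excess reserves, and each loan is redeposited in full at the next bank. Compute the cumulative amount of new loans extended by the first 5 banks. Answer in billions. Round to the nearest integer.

Bank i lends (1 − rr)^i of the original deposit: Bank 1 lends 750·0.7630 = 572.2500, Bank 2 lends 750·0.7630² ≈ 436.6268, and so on.
Summing a geometric series: total = 750·[0.7630·(1 − 0.7630^5) / (1 − 0.7630)] ≈ 1790.1609 billion.

1790 billion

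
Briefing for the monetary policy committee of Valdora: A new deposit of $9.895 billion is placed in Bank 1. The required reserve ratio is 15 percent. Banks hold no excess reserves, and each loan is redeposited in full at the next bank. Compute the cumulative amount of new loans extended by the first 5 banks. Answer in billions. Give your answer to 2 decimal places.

$31.19 billion

Bank i lends (1 − rr)^i of the original deposit: Bank 1 lends 9.895·0.8500 ≈ 8.4108, Bank 2 lends 9.895·0.8500² ≈ 7.1491, and so on.
Summing a geometric series: total = 9.895·[0.8500·(1 − 0.8500^5) / (1 − 0.8500)] ≈ 31.1924 billion.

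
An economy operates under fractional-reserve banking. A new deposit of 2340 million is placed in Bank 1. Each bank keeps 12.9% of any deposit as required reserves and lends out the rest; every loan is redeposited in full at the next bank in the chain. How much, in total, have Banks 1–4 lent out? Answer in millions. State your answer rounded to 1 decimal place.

6706.3 million

Bank i lends (1 − rr)^i of the original deposit: Bank 1 lends 2340·0.8710 = 2038.1400, Bank 2 lends 2340·0.8710² ≈ 1775.2199, and so on.
Summing a geometric series: total = 2340·[0.8710·(1 − 0.8710^4) / (1 − 0.8710)] ≈ 6706.3311 million.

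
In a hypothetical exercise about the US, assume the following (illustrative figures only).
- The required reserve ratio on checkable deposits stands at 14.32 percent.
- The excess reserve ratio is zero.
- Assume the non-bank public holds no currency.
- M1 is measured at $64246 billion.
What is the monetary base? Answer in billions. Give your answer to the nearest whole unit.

$9200 billion

With no currency drain and no excess reserves, the money multiplier is m = 1/rr = 1/0.1432 ≈ 6.983240.
The monetary base is MB = M / m = 64246 / 6.983240 ≈ 9200.0275 billion.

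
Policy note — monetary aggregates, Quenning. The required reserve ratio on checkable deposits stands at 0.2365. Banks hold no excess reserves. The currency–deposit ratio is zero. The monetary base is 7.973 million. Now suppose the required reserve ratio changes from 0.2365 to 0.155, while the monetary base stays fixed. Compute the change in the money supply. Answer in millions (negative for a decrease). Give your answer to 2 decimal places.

Initially m₁ = 1 / (0.2365) ≈ 4.2283, so M₁ = 4.2283 × 7.973 ≈ 33.7122 million.
After the change m₂ = 1 / (0.155) ≈ 6.4516, so M₂ = 6.4516 × 7.973 ≈ 51.4386 million.
ΔM = M₂ − M₁ = 51.4386 − 33.7122 = 17.7264 million.

17.73 million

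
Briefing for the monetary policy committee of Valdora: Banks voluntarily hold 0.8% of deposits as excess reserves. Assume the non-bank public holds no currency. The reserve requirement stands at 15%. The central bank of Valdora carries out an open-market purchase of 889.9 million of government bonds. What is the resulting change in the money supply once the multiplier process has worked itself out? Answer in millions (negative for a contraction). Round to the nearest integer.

5632 million

The money multiplier is m = 1 / (rr + e) = 1 / (0.15 + 0.008) ≈ 6.3291.
The purchase adds 889.9 million of base, so ΔM = m × ΔMB = 6.3291 × (+889.9) ≈ 5632.2661 million.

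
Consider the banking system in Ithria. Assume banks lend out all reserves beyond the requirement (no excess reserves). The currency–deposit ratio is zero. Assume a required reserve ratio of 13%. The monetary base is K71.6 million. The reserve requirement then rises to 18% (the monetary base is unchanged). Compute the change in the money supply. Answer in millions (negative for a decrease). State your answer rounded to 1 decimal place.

Initially m₁ = 1 / (0.13) ≈ 7.6923, so M₁ = 7.6923 × 71.6 ≈ 550.7687 million.
After the change m₂ = 1 / (0.18) ≈ 5.5556, so M₂ = 5.5556 × 71.6 ≈ 397.781 million.
ΔM = M₂ − M₁ = 397.781 − 550.7687 = -152.9877 million.

-153.0 million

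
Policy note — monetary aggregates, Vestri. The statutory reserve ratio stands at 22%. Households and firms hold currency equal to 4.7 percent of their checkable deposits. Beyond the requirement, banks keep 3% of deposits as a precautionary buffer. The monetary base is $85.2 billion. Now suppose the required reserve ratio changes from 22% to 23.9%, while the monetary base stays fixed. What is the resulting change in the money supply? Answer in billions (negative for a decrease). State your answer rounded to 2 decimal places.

Initially m₁ = (1 + 0.047) / (0.22 + 0.03 + 0.047) ≈ 3.52525, so M₁ = 3.52525 × 85.2 = 300.3513 billion.
After the change m₂ = (1 + 0.047) / (0.239 + 0.03 + 0.047) ≈ 3.31329, so M₂ = 3.31329 × 85.2 ≈ 282.2923 billion.
ΔM = M₂ − M₁ = 282.2923 − 300.3513 = -18.059 billion.

-18.06 billion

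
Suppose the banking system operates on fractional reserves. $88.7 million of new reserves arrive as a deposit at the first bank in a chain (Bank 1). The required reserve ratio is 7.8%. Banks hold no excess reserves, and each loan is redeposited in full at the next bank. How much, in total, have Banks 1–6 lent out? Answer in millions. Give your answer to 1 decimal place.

Bank i lends (1 − rr)^i of the original deposit: Bank 1 lends 88.7·0.9220 = 81.7814, Bank 2 lends 88.7·0.9220² ≈ 75.4025, and so on.
Summing a geometric series: total = 88.7·[0.9220·(1 − 0.9220^6) / (1 − 0.9220)] ≈ 404.3911 million.

$404.4 million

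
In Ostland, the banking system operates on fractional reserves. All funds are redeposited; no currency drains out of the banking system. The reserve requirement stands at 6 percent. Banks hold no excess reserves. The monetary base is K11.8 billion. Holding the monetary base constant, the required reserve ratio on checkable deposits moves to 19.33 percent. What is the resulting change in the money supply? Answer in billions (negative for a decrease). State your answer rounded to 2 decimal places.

Initially m₁ = 1 / (0.06) ≈ 16.66667, so M₁ = 16.66667 × 11.8 ≈ 196.6667 billion.
After the change m₂ = 1 / (0.1933) ≈ 5.17331, so M₂ = 5.17331 × 11.8 ≈ 61.0451 billion.
ΔM = M₂ − M₁ = 61.0451 − 196.6667 = -135.6216 billion.

-135.62 billion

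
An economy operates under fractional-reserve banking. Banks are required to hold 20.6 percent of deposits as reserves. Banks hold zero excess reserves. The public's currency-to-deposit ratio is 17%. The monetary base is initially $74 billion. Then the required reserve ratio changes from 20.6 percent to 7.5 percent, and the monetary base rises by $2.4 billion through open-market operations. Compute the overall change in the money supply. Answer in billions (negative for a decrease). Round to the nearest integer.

Before: m₁ = (1 + 0.17) / (0.206 + 0.17) ≈ 3.1117, MB₁ = 74, so M₁ = 3.1117 × 74 = 230.2658 billion.
After: m₂ = (1 + 0.17) / (0.075 + 0.17) ≈ 4.7755, MB₂ = 74 + 2.4 = 76.4, so M₂ = 4.7755 × 76.4 = 364.8482 billion.
ΔM = M₂ − M₁ = 364.8482 − 230.2658 = 134.5824 billion.

$135 billion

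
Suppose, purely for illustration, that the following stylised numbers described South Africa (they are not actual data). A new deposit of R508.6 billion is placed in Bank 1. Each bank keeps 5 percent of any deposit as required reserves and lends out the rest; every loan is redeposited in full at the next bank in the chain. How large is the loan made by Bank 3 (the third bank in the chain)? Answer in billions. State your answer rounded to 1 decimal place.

R436.1 billion

Each bank lends a fraction (1 − rr) = 0.9500 of the deposit it receives, so Bank 3 receives 508.6·0.9500^2 and lends 508.6·0.9500^3 ≈ 436.0609 billion.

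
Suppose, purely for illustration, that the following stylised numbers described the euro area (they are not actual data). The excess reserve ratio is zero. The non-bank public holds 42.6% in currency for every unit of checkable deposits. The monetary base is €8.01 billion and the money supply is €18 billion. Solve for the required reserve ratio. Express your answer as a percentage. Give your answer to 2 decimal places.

20.86%

Using m = M/MB = 18/8.01 ≈ 2.247191. Since m = (1 + c)/(c + rr + e), the denominator satisfies c + rr + e = (1 + c)/m = (1 + 0.426) / 2.247191 ≈ 0.634570.
With c = 0.426 and e = 0, the required reserve ratio is 0.634570 − 0.426 − 0 = 0.20857.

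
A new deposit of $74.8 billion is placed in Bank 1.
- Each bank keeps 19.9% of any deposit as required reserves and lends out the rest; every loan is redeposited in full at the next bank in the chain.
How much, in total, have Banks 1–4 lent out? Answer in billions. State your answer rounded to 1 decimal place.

Bank i lends (1 − rr)^i of the original deposit: Bank 1 lends 74.8·0.8010 = 59.9148, Bank 2 lends 74.8·0.8010² ≈ 47.9918, and so on.
Summing a geometric series: total = 74.8·[0.8010·(1 − 0.8010^4) / (1 − 0.8010)] ≈ 177.1395 billion.

$177.1 billion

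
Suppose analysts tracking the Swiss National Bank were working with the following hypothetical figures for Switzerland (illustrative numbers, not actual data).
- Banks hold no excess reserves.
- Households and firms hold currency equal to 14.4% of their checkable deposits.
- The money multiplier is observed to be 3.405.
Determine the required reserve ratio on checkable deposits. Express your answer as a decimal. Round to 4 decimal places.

0.1920

Using m = 3.405. Since m = (1 + c)/(c + rr + e), the denominator satisfies c + rr + e = (1 + c)/m = (1 + 0.144) / 3.405 ≈ 0.335977.
With c = 0.144 and e = 0, the required reserve ratio on checkable deposits is 0.335977 − 0.144 − 0 = 0.191977.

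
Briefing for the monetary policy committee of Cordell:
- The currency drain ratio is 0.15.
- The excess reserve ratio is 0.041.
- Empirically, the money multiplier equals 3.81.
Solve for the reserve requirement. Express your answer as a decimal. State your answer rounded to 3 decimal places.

0.111

Using m = 3.81. Since m = (1 + c)/(c + rr + e), the denominator satisfies c + rr + e = (1 + c)/m = (1 + 0.15) / 3.81 ≈ 0.301837.
With c = 0.15 and e = 0.041, the reserve requirement is 0.301837 − 0.15 − 0.041 = 0.110837.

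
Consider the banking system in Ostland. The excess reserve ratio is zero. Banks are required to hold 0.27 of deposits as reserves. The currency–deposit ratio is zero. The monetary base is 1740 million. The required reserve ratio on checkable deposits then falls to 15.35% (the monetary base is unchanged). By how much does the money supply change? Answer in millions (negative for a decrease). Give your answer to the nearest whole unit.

4891 million

Initially m₁ = 1 / (0.27) ≈ 3.70370, so M₁ = 3.70370 × 1740 = 6444.438 million.
After the change m₂ = 1 / (0.1535) ≈ 6.51466, so M₂ = 6.51466 × 1740 = 11335.5084 million.
ΔM = M₂ − M₁ = 11335.5084 − 6444.438 = 4891.0704 million.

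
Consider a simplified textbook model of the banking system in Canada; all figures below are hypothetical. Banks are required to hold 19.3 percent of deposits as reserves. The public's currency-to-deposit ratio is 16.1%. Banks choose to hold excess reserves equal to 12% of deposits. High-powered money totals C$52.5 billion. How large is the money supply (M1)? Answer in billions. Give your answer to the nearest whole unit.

C$129 billion

The money multiplier is m = (1 + c) / (rr + e + c) = (1 + 0.161) / (0.193 + 0.12 + 0.161) ≈ 2.4494.
So M = m × MB = 2.4494 × 52.5 = 128.5935 billion.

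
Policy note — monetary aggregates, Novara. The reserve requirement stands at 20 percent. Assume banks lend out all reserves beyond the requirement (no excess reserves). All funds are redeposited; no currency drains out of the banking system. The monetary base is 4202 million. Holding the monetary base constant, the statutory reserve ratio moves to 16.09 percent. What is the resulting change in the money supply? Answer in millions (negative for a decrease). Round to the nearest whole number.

Initially m₁ = 1 / (0.2) = 5, so M₁ = 5 × 4202 = 21010 million.
After the change m₂ = 1 / (0.1609) ≈ 6.21504, so M₂ = 6.21504 × 4202 ≈ 26115.5981 million.
ΔM = M₂ − M₁ = 26115.5981 − 21010 = 5105.5981 million.

5106 million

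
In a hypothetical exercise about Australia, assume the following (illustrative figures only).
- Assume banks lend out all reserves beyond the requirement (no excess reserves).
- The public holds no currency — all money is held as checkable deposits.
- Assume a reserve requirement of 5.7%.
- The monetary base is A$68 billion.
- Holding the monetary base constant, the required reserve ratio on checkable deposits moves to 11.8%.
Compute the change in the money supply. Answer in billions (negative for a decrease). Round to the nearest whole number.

Initially m₁ = 1 / (0.057) ≈ 17.5439, so M₁ = 17.5439 × 68 = 1192.9852 billion.
After the change m₂ = 1 / (0.118) ≈ 8.4746, so M₂ = 8.4746 × 68 = 576.2728 billion.
ΔM = M₂ − M₁ = 576.2728 − 1192.9852 = -616.7124 billion.

-617 billion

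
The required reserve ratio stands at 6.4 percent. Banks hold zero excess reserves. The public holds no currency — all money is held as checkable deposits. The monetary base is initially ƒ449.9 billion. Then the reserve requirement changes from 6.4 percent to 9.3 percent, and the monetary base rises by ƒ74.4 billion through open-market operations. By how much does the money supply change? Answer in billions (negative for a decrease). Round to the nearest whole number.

Before: m₁ = 1 / (0.064) = 15.6250, MB₁ = 449.9, so M₁ = 15.6250 × 449.9 = 7029.6875 billion.
After: m₂ = 1 / (0.093) ≈ 10.7527, MB₂ = 449.9 + 74.4 = 524.3, so M₂ = 10.7527 × 524.3 ≈ 5637.6406 billion.
ΔM = M₂ − M₁ = 5637.6406 − 7029.6875 = -1392.0469 billion.

-1392 billion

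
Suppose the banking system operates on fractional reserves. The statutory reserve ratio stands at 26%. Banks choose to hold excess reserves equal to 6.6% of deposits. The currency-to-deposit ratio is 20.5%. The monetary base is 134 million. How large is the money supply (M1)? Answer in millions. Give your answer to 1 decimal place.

The money multiplier is m = (1 + c) / (rr + e + c) = (1 + 0.205) / (0.26 + 0.066 + 0.205) ≈ 2.26930.
So M = m × MB = 2.26930 × 134 = 304.0862 million.

304.1 million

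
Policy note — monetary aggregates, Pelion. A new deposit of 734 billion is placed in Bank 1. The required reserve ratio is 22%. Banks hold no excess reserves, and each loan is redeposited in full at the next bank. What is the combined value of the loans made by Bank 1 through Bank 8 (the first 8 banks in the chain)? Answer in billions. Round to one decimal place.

2245.8 billion

Bank i lends (1 − rr)^i of the original deposit: Bank 1 lends 734·0.7800 = 572.5200, Bank 2 lends 734·0.7800² = 446.5656, and so on.
Summing a geometric series: total = 734·[0.7800·(1 − 0.7800^8) / (1 − 0.7800)] ≈ 2245.8101 billion.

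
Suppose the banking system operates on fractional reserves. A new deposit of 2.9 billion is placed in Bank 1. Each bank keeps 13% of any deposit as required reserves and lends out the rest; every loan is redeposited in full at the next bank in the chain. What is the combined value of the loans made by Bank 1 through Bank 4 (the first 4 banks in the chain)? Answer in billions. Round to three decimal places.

Bank i lends (1 − rr)^i of the original deposit: Bank 1 lends 2.9·0.8700 = 2.5230, Bank 2 lends 2.9·0.8700² ≈ 2.1950, and so on.
Summing a geometric series: total = 2.9·[0.8700·(1 − 0.8700^4) / (1 − 0.8700)] ≈ 8.2891 billion.

8.289 billion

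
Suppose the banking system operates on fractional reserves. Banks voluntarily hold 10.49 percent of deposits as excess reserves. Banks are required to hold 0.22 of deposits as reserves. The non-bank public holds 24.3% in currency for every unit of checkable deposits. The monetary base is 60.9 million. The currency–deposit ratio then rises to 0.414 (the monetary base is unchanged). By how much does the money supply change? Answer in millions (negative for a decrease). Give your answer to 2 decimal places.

Initially m₁ = (1 + 0.243) / (0.22 + 0.1049 + 0.243) ≈ 2.18877, so M₁ = 2.18877 × 60.9 ≈ 133.2961 million.
After the change m₂ = (1 + 0.414) / (0.22 + 0.1049 + 0.414) ≈ 1.91366, so M₂ = 1.91366 × 60.9 ≈ 116.5419 million.
ΔM = M₂ − M₁ = 116.5419 − 133.2961 = -16.7542 million.

-16.75 million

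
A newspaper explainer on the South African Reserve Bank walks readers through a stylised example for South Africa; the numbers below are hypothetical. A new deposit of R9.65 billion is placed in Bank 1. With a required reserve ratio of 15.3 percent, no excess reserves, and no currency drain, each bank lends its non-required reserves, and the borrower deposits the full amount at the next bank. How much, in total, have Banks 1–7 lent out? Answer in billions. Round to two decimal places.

Bank i lends (1 − rr)^i of the original deposit: Bank 1 lends 9.65·0.8470 ≈ 8.1736, Bank 2 lends 9.65·0.8470² ≈ 6.9230, and so on.
Summing a geometric series: total = 9.65·[0.8470·(1 − 0.8470^7) / (1 − 0.8470)] ≈ 36.7147 billion.

R36.71 billion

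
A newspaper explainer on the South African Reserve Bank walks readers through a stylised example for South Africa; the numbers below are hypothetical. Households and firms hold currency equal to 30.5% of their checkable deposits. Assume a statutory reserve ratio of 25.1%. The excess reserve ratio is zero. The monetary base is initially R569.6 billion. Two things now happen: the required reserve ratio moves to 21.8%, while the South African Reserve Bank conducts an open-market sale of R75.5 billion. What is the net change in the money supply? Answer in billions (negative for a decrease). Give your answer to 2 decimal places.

-104.03 billion

Before: m₁ = (1 + 0.305) / (0.251 + 0.305) ≈ 2.347122, MB₁ = 569.6, so M₁ = 2.347122 × 569.6 ≈ 1336.9207 billion.
After: m₂ = (1 + 0.305) / (0.218 + 0.305) ≈ 2.495220, MB₂ = 569.6 − 75.5 = 494.1, so M₂ = 2.495220 × 494.1 ≈ 1232.8882 billion.
ΔM = M₂ − M₁ = 1232.8882 − 1336.9207 = -104.0325 billion.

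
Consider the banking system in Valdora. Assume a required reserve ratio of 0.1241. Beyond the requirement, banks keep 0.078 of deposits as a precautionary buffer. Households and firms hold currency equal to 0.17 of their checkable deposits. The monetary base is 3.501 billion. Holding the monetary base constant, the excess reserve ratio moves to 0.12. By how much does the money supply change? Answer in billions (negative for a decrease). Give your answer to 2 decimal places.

-1.12 billion

Initially m₁ = (1 + 0.17) / (0.1241 + 0.078 + 0.17) ≈ 3.1443, so M₁ = 3.1443 × 3.501 ≈ 11.0082 billion.
After the change m₂ = (1 + 0.17) / (0.1241 + 0.12 + 0.17) ≈ 2.8254, so M₂ = 2.8254 × 3.501 ≈ 9.8917 billion.
ΔM = M₂ − M₁ = 9.8917 − 11.0082 = -1.1165 billion.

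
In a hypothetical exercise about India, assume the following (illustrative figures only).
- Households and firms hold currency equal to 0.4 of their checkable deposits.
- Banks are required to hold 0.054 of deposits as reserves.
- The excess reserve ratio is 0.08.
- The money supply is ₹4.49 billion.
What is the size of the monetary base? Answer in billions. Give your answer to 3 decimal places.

The money multiplier is m = (1 + c) / (rr + e + c) = (1 + 0.4) / (0.054 + 0.08 + 0.4) ≈ 2.62172.
MB = M / m = 4.49 / 2.62172 ≈ 1.7126 billion.

₹1.713 billion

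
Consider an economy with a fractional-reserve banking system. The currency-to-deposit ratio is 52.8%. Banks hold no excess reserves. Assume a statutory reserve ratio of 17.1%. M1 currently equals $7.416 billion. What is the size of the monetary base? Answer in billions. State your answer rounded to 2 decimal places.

The money multiplier is m = (1 + c) / (rr + c) = (1 + 0.528) / (0.171 + 0.528) ≈ 2.1860.
MB = M / m = 7.416 / 2.1860 ≈ 3.3925 billion.

$3.39 billion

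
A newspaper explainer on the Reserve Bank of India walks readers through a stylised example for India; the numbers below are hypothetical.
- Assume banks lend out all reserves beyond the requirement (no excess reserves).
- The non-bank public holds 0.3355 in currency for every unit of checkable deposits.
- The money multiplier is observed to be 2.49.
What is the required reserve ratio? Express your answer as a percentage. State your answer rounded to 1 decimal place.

Using m = 2.49. Since m = (1 + c)/(c + rr + e), the denominator satisfies c + rr + e = (1 + c)/m = (1 + 0.3355) / 2.49 ≈ 0.536345.
With c = 0.3355 and e = 0, the required reserve ratio is 0.536345 − 0.3355 − 0 = 0.200845.

20.1%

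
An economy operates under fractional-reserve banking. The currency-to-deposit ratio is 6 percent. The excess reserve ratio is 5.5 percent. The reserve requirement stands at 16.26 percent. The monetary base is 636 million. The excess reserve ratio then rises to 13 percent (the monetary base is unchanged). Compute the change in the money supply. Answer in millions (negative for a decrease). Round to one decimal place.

-516.6 million

Initially m₁ = (1 + 0.06) / (0.1626 + 0.055 + 0.06) ≈ 3.81844, so M₁ = 3.81844 × 636 ≈ 2428.5278 million.
After the change m₂ = (1 + 0.06) / (0.1626 + 0.13 + 0.06) ≈ 3.00624, so M₂ = 3.00624 × 636 ≈ 1911.9686 million.
ΔM = M₂ − M₁ = 1911.9686 − 2428.5278 = -516.5592 million.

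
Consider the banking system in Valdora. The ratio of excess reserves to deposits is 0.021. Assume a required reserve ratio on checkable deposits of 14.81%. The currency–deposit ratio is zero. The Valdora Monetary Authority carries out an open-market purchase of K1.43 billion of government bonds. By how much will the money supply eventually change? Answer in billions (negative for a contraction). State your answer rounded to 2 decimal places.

K8.46 billion

The money multiplier is m = 1 / (rr + e) = 1 / (0.1481 + 0.021) ≈ 5.9137.
The purchase adds 1.43 billion of base, so ΔM = m × ΔMB = 5.9137 × (+1.43) ≈ 8.4566 billion.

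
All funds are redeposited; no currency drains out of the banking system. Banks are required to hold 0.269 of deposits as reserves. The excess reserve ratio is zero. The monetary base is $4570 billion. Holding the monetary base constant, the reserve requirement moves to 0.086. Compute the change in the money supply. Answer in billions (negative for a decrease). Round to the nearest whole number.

$36151 billion

Initially m₁ = 1 / (0.269) ≈ 3.71747, so M₁ = 3.71747 × 4570 = 16988.8379 billion.
After the change m₂ = 1 / (0.086) ≈ 11.62791, so M₂ = 11.62791 × 4570 = 53139.5487 billion.
ΔM = M₂ − M₁ = 53139.5487 − 16988.8379 = 36150.7108 billion.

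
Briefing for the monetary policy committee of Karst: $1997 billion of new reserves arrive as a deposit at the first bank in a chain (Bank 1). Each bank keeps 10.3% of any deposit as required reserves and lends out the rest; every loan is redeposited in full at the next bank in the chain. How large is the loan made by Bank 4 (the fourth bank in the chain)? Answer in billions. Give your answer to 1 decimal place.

$1292.8 billion

Each bank lends a fraction (1 − rr) = 0.8970 of the deposit it receives, so Bank 4 receives 1997·0.8970^3 and lends 1997·0.8970^4 ≈ 1292.8491 billion.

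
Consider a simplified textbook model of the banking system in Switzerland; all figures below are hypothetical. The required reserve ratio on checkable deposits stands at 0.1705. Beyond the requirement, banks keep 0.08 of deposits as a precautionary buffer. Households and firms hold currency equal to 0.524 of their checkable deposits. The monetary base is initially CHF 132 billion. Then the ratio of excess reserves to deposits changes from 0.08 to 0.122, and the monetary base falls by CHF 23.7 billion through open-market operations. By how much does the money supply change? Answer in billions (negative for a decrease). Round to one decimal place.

-57.6 billion

Before: m₁ = (1 + 0.524) / (0.1705 + 0.08 + 0.524) ≈ 1.96772, MB₁ = 132, so M₁ = 1.96772 × 132 ≈ 259.739 billion.
After: m₂ = (1 + 0.524) / (0.1705 + 0.122 + 0.524) ≈ 1.86650, MB₂ = 132 − 23.7 = 108.3, so M₂ = 1.86650 × 108.3 ≈ 202.142 billion.
ΔM = M₂ − M₁ = 202.142 − 259.739 = -57.597 billion.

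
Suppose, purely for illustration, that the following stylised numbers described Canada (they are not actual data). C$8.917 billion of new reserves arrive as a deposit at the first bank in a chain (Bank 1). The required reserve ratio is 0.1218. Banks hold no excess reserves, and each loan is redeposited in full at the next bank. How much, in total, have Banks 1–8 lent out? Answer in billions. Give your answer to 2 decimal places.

Bank i lends (1 − rr)^i of the original deposit: Bank 1 lends 8.917·0.8782 ≈ 7.8309, Bank 2 lends 8.917·0.8782² ≈ 6.8771, and so on.
Summing a geometric series: total = 8.917·[0.8782·(1 − 0.8782^8) / (1 − 0.8782)] ≈ 41.5468 billion.

C$41.55 billion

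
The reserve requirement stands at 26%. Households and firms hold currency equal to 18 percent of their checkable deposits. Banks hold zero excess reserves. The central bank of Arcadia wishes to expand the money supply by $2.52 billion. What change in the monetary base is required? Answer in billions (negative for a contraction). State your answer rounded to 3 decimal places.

The money multiplier is m = (1 + c) / (rr + c) = (1 + 0.18) / (0.26 + 0.18) ≈ 2.68182.
ΔMB = ΔM / m = (+2.52) / 2.68182 ≈ 0.9397 billion.

$0.940 billion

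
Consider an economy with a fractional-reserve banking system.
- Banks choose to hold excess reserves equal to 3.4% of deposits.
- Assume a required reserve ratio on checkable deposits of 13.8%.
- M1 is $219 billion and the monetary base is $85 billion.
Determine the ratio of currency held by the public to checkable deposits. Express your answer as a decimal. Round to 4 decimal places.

0.3532

Using m = M/MB = 219/85 ≈ 2.576471. From m = (1 + c)/(c + rr + e), rearranging gives 1 + c = m·(c + rr + e), so c·(1 − m) = m·(rr + e) − 1.
Hence c = [m·(rr + e) − 1]/(1 − m) = [2.576471 × (0.138 + 0.034) − 1] / (1 − 2.576471) ≈ 0.353224.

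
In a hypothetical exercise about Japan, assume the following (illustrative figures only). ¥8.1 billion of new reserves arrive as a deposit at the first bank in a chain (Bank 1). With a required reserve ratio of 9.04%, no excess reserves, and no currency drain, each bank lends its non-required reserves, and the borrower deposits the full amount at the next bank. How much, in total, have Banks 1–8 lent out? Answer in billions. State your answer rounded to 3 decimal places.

Bank i lends (1 − rr)^i of the original deposit: Bank 1 lends 8.1·0.9096 ≈ 7.3678, Bank 2 lends 8.1·0.9096² ≈ 6.7017, and so on.
Summing a geometric series: total = 8.1·[0.9096·(1 − 0.9096^8) / (1 − 0.9096)] ≈ 43.3099 billion.

¥43.310 billion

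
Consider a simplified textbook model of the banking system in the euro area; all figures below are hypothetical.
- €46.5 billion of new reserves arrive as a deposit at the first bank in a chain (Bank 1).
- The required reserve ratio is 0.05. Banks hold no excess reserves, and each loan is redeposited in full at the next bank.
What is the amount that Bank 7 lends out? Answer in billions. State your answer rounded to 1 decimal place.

€32.5 billion

Each bank lends a fraction (1 − rr) = 0.9500 of the deposit it receives, so Bank 7 receives 46.5·0.9500^6 and lends 46.5·0.9500^7 ≈ 32.4727 billion.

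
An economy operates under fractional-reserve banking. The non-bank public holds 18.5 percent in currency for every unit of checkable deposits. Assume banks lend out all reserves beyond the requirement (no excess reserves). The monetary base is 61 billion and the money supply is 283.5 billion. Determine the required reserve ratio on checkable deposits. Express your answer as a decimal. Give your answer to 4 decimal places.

0.0700

Using m = M/MB = 283.5/61 ≈ 4.647541. Since m = (1 + c)/(c + rr + e), the denominator satisfies c + rr + e = (1 + c)/m = (1 + 0.185) / 4.647541 ≈ 0.254974.
With c = 0.185 and e = 0, the required reserve ratio on checkable deposits is 0.254974 − 0.185 − 0 = 0.069974.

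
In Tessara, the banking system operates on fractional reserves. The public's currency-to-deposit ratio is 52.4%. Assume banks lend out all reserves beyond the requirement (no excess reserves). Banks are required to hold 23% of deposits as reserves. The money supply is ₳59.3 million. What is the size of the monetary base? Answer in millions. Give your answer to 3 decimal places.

₳29.339 million

The money multiplier is m = (1 + c) / (rr + c) = (1 + 0.524) / (0.23 + 0.524) ≈ 2.021220.
MB = M / m = 59.3 / 2.021220 ≈ 29.3387 million.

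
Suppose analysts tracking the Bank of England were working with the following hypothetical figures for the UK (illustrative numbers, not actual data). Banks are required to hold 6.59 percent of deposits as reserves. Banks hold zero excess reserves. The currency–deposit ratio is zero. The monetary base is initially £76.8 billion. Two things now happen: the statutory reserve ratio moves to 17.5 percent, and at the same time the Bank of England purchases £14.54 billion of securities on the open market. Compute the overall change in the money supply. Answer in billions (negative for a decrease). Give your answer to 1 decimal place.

Before: m₁ = 1 / (0.0659) ≈ 15.1745, MB₁ = 76.8, so M₁ = 15.1745 × 76.8 = 1165.4016 billion.
After: m₂ = 1 / (0.175) ≈ 5.7143, MB₂ = 76.8 + 14.54 = 91.34, so M₂ = 5.7143 × 91.34 ≈ 521.9442 billion.
ΔM = M₂ − M₁ = 521.9442 − 1165.4016 = -643.4574 billion.

-643.5 billion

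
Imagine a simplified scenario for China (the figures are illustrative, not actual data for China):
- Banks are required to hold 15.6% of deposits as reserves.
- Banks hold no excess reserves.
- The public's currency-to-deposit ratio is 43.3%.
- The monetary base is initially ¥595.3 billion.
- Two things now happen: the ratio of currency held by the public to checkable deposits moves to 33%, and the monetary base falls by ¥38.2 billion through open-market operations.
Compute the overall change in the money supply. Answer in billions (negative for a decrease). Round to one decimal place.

Before: m₁ = (1 + 0.433) / (0.156 + 0.433) ≈ 2.43294, MB₁ = 595.3, so M₁ = 2.43294 × 595.3 ≈ 1448.3292 billion.
After: m₂ = (1 + 0.33) / (0.156 + 0.33) ≈ 2.73663, MB₂ = 595.3 − 38.2 = 557.1, so M₂ = 2.73663 × 557.1 ≈ 1524.5766 billion.
ΔM = M₂ − M₁ = 1524.5766 − 1448.3292 = 76.2474 billion.

¥76.2 billion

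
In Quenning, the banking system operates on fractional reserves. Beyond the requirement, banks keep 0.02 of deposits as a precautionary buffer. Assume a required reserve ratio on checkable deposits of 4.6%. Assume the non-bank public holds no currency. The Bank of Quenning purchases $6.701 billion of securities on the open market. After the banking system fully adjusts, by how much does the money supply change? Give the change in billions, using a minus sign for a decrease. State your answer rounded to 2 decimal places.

The money multiplier is m = 1 / (rr + e) = 1 / (0.046 + 0.02) ≈ 15.1515.
The purchase adds 6.701 billion of base, so ΔM = m × ΔMB = 15.1515 × (+6.701) ≈ 101.5302 billion.

$101.53 billion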